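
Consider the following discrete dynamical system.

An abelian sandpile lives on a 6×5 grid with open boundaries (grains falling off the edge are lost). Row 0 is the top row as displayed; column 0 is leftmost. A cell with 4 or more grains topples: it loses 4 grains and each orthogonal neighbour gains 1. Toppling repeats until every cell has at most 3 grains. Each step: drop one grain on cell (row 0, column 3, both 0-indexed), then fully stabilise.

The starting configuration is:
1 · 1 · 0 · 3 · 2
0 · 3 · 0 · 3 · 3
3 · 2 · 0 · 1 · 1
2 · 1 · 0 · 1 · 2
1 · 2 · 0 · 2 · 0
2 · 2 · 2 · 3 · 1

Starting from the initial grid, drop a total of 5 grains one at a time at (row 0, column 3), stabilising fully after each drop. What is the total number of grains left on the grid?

44

k=0  1 · 1 · 0 · 3 · 2
0 · 3 · 0 · 3 · 3
3 · 2 · 0 · 1 · 1
2 · 1 · 0 · 1 · 2
1 · 2 · 0 · 2 · 0
2 · 2 · 2 · 3 · 1
k=1  1 · 1 · 1 · 2 · 0
0 · 3 · 1 · 1 · 1
3 · 2 · 0 · 2 · 2
2 · 1 · 0 · 1 · 2
1 · 2 · 0 · 2 · 0
2 · 2 · 2 · 3 · 1
k=2  1 · 1 · 1 · 3 · 0
0 · 3 · 1 · 1 · 1
3 · 2 · 0 · 2 · 2
2 · 1 · 0 · 1 · 2
1 · 2 · 0 · 2 · 0
2 · 2 · 2 · 3 · 1
k=3  1 · 1 · 2 · 0 · 1
0 · 3 · 1 · 2 · 1
3 · 2 · 0 · 2 · 2
2 · 1 · 0 · 1 · 2
1 · 2 · 0 · 2 · 0
2 · 2 · 2 · 3 · 1
k=4  1 · 1 · 2 · 1 · 1
0 · 3 · 1 · 2 · 1
3 · 2 · 0 · 2 · 2
2 · 1 · 0 · 1 · 2
1 · 2 · 0 · 2 · 0
2 · 2 · 2 · 3 · 1
k=5  1 · 1 · 2 · 2 · 1
0 · 3 · 1 · 2 · 1
3 · 2 · 0 · 2 · 2
2 · 1 · 0 · 1 · 2
1 · 2 · 0 · 2 · 0
2 · 2 · 2 · 3 · 1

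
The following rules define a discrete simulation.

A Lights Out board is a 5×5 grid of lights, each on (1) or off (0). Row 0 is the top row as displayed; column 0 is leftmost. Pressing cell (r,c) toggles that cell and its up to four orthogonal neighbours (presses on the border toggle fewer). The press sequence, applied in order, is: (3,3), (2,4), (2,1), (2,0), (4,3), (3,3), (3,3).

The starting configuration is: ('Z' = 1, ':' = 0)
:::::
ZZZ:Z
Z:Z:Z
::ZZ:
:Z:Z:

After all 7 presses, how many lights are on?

9

gen 0: :::::
ZZZ:Z
Z:Z:Z
::ZZ:
:Z:Z:
gen 1: :::::
ZZZ:Z
Z:ZZZ
::::Z
:Z:::
gen 2: :::::
ZZZ::
Z:Z::
:::::
:Z:::
gen 3: :::::
Z:Z::
:Z:::
:Z:::
:Z:::
gen 4: :::::
::Z::
Z::::
ZZ:::
:Z:::
gen 5: :::::
::Z::
Z::::
ZZ:Z:
:ZZZZ
gen 6: :::::
::Z::
Z::Z:
ZZZ:Z
:ZZ:Z
gen 7: :::::
::Z::
Z::::
ZZ:Z:
:ZZZZ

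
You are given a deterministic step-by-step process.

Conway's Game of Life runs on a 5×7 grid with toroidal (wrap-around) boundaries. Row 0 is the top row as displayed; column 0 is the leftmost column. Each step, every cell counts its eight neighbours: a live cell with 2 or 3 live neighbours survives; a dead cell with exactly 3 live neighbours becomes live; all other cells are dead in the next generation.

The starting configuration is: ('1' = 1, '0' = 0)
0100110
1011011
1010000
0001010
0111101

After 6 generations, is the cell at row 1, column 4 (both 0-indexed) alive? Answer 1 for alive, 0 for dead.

k=0  0100110
1011011
1010000
0001010
0111101
k=1  0000000
1011010
1010010
1000011
1100001
k=2  0010000
0011100
1011010
0000010
0100010
k=3  0110100
0000100
0110011
0110010
0000000
k=4  0001000
1000100
1111111
1110011
0001000
k=5  0001100
1000000
0000000
0000000
1101101
k=6  0111111
0000000
0000000
1000000
1011110

0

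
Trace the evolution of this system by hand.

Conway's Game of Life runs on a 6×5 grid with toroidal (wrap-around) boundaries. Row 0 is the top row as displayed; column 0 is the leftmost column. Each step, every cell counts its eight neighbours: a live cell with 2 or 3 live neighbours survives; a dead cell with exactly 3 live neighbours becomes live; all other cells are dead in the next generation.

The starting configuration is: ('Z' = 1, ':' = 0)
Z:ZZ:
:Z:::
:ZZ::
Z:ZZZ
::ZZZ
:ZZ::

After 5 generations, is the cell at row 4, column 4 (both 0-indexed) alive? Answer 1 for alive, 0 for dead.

0

[0] Z:ZZ:
:Z:::
:ZZ::
Z:ZZZ
::ZZZ
:ZZ::
[1] Z::Z:
Z::Z:
::::Z
Z::::
:::::
Z::::
[2] ZZ:::
Z::Z:
Z:::Z
:::::
:::::
::::Z
[3] ZZ:::
:::::
Z:::Z
:::::
:::::
Z::::
[4] ZZ:::
:Z::Z
:::::
:::::
:::::
ZZ:::
[5] ::Z:Z
:Z:::
:::::
:::::
:::::
ZZ:::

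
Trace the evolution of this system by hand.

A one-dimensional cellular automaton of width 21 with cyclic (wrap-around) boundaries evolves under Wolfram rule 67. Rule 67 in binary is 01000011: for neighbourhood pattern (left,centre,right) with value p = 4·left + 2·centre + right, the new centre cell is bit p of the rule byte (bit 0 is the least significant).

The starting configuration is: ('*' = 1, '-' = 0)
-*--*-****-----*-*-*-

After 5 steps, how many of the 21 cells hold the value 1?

0) -*--*-****-----*-*-*-
1) *--*-----*-****------
2) --*--****-----*-*****
3) -*--*---*-****------*
4) ---*--**-----*-*****-
5) ***--*-*-****------*-

10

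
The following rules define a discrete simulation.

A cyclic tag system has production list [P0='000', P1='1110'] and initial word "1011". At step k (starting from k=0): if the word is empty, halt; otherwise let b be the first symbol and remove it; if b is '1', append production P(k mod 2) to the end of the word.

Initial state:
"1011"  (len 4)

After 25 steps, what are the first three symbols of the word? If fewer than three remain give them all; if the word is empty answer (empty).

110

k=0  "1011"  (len 4)
k=1  "011000"  (len 6)
k=2  "11000"  (len 5)
k=3  "1000000"  (len 7)
k=4  "0000001110"  (len 10)
k=5  "000001110"  (len 9)
k=6  "00001110"  (len 8)
k=7  "0001110"  (len 7)
k=8  "001110"  (len 6)
k=9  "01110"  (len 5)
k=10  "1110"  (len 4)
k=11  "110000"  (len 6)
k=12  "100001110"  (len 9)
k=13  "00001110000"  (len 11)
k=14  "0001110000"  (len 10)
k=15  "001110000"  (len 9)
k=16  "01110000"  (len 8)
k=17  "1110000"  (len 7)
k=18  "1100001110"  (len 10)
k=19  "100001110000"  (len 12)
k=20  "000011100001110"  (len 15)
k=21  "00011100001110"  (len 14)
k=22  "0011100001110"  (len 13)
k=23  "011100001110"  (len 12)
k=24  "11100001110"  (len 11)
k=25  "1100001110000"  (len 13)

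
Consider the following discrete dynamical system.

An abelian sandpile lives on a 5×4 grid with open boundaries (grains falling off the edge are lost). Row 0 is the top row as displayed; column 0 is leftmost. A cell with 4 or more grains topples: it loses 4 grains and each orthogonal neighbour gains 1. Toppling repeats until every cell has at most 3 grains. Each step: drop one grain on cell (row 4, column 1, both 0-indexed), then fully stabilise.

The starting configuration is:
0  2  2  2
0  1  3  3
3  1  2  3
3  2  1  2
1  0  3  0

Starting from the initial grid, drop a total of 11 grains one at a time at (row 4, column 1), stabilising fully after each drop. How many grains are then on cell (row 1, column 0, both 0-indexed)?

1

gen 0: 0  2  2  2
0  1  3  3
3  1  2  3
3  2  1  2
1  0  3  0
gen 1: 0  2  2  2
0  1  3  3
3  1  2  3
3  2  1  2
1  1  3  0
gen 2: 0  2  2  2
0  1  3  3
3  1  2  3
3  2  1  2
1  2  3  0
gen 3: 0  2  2  2
0  1  3  3
3  1  2  3
3  2  1  2
1  3  3  0
gen 4: 0  2  2  2
0  1  3  3
3  1  2  3
3  3  2  2
2  1  0  1
gen 5: 0  2  2  2
0  1  3  3
3  1  2  3
3  3  2  2
2  2  0  1
gen 6: 0  2  2  2
0  1  3  3
3  1  2  3
3  3  2  2
2  3  0  1
gen 7: 0  2  2  2
1  1  3  3
0  3  2  3
2  1  3  2
0  2  1  1
gen 8: 0  2  2  2
1  1  3  3
0  3  2  3
2  1  3  2
0  3  1  1
gen 9: 0  2  2  2
1  1  3  3
0  3  2  3
2  2  3  2
1  0  2  1
gen 10: 0  2  2  2
1  1  3  3
0  3  2  3
2  2  3  2
1  1  2  1
gen 11: 0  2  2  2
1  1  3  3
0  3  2  3
2  2  3  2
1  2  2  1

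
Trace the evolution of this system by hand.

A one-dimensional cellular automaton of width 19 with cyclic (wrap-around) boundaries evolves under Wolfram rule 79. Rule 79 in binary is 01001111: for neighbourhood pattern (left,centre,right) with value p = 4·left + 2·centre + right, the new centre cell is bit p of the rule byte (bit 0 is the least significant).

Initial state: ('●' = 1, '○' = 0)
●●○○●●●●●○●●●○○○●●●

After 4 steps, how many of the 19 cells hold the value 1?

[0] ●●○○●●●●●○●●●○○○●●●
[1] ○●○●●○○○●○●○●○●●●○○
[2] ●●○●●○●●●○●○●○●○●○●
[3] ○●○●●○●○●○●○●○●○●○●
[4] ○●○●●○●○●○●○●○●○●○●

10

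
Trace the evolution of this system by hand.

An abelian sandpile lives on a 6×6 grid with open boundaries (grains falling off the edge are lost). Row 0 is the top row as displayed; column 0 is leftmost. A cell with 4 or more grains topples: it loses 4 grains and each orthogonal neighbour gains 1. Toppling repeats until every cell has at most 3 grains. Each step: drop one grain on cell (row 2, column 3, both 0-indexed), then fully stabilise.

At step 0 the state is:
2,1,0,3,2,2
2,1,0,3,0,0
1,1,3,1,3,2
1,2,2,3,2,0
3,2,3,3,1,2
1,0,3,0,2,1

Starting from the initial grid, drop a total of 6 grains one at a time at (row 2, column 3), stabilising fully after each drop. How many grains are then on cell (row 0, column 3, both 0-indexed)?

0

step 0: 2,1,0,3,2,2
2,1,0,3,0,0
1,1,3,1,3,2
1,2,2,3,2,0
3,2,3,3,1,2
1,0,3,0,2,1
step 1: 2,1,0,3,2,2
2,1,0,3,0,0
1,1,3,2,3,2
1,2,2,3,2,0
3,2,3,3,1,2
1,0,3,0,2,1
step 2: 2,1,0,3,2,2
2,1,0,3,0,0
1,1,3,3,3,2
1,2,2,3,2,0
3,2,3,3,1,2
1,0,3,0,2,1
step 3: 2,1,1,0,3,2
2,1,2,2,2,0
1,2,2,1,2,3
1,3,2,0,1,1
3,3,2,2,3,2
1,1,0,2,2,1
step 4: 2,1,1,0,3,2
2,1,2,2,2,0
1,2,2,2,2,3
1,3,2,0,1,1
3,3,2,2,3,2
1,1,0,2,2,1
step 5: 2,1,1,0,3,2
2,1,2,2,2,0
1,2,2,3,2,3
1,3,2,0,1,1
3,3,2,2,3,2
1,1,0,2,2,1
step 6: 2,1,1,0,3,2
2,1,2,3,2,0
1,2,3,0,3,3
1,3,2,1,1,1
3,3,2,2,3,2
1,1,0,2,2,1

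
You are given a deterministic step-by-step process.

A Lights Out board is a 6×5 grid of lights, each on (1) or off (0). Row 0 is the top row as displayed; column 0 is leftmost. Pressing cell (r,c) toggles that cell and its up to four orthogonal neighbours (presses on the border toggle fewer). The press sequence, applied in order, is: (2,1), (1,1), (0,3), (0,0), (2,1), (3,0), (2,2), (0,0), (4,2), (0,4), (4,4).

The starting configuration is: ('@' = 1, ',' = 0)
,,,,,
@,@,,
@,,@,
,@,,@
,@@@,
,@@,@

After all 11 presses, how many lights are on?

t=0: ,,,,,
@,@,,
@,,@,
,@,,@
,@@@,
,@@,@
t=1: ,,,,,
@@@,,
,@@@,
,,,,@
,@@@,
,@@,@
t=2: ,@,,,
,,,,,
,,@@,
,,,,@
,@@@,
,@@,@
t=3: ,@@@@
,,,@,
,,@@,
,,,,@
,@@@,
,@@,@
t=4: @,@@@
@,,@,
,,@@,
,,,,@
,@@@,
,@@,@
t=5: @,@@@
@@,@,
@@,@,
,@,,@
,@@@,
,@@,@
t=6: @,@@@
@@,@,
,@,@,
@,,,@
@@@@,
,@@,@
t=7: @,@@@
@@@@,
,,@,,
@,@,@
@@@@,
,@@,@
t=8: ,@@@@
,@@@,
,,@,,
@,@,@
@@@@,
,@@,@
t=9: ,@@@@
,@@@,
,,@,,
@,,,@
@,,,,
,@,,@
t=10: ,@@,,
,@@@@
,,@,,
@,,,@
@,,,,
,@,,@
t=11: ,@@,,
,@@@@
,,@,,
@,,,,
@,,@@
,@,,,

12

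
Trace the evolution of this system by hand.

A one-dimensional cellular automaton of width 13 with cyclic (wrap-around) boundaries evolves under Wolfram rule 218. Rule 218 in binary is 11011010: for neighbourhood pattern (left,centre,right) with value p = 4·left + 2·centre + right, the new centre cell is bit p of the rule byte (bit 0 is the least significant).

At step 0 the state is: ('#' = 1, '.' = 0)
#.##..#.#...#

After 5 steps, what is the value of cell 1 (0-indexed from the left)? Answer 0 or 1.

0

0) #.##..#.#...#
1) #.####...#.##
2) #.#####.#..##
3) #.#####..####
4) #.###########
5) #.###########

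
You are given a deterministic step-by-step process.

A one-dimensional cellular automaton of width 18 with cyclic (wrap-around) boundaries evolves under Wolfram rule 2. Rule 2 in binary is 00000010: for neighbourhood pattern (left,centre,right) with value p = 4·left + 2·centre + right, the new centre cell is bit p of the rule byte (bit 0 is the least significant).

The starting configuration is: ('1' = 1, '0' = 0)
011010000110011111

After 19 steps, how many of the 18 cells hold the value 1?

step 0: 011010000110011111
step 1: 000000001000100000
step 2: 000000010001000000
step 3: 000000100010000000
step 4: 000001000100000000
step 5: 000010001000000000
step 6: 000100010000000000
step 7: 001000100000000000
step 8: 010001000000000000
step 9: 100010000000000000
step 10: 000100000000000001
step 11: 001000000000000010
step 12: 010000000000000100
step 13: 100000000000001000
step 14: 000000000000010001
step 15: 000000000000100010
step 16: 000000000001000100
step 17: 000000000010001000
step 18: 000000000100010000
step 19: 000000001000100000

2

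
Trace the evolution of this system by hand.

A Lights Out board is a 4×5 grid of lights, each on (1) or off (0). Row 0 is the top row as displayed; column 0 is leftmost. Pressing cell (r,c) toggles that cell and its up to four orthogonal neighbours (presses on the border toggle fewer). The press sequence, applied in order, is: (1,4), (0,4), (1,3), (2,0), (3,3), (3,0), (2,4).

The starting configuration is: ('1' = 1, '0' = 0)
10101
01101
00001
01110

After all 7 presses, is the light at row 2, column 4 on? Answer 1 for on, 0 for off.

1

k=0  10101
01101
00001
01110
k=1  10100
01110
00000
01110
k=2  10111
01111
00000
01110
k=3  10101
01000
00010
01110
k=4  10101
11000
11010
11110
k=5  10101
11000
11000
11001
k=6  10101
11000
01000
00001
k=7  10101
11001
01011
00000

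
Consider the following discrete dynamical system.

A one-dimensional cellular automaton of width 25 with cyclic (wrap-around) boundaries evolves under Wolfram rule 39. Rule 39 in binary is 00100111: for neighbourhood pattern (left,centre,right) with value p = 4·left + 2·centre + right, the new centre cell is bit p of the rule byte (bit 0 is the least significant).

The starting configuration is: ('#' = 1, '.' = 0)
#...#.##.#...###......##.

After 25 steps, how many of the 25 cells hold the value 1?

17

t=0: #...#.##.#...###......##.
t=1: #.####..##.##....#####..#
t=2: .#.....#..#...###......#.
t=3: ##.#####.##.##....######.
t=4: ..#.....#..#...###......#
t=5: .##.#####.##.##....######
t=6: #..#.....#..#...###......
t=7: #.##.#####.##.##....#####
t=8: .#..#.....#..#...###.....
t=9: ##.##.#####.##.##....####
t=10: ..#..#.....#..#...###....
t=11: ###.##.#####.##.##....###
t=12: ...#..#.....#..#...###...
t=13: ####.##.#####.##.##....##
t=14: ....#..#.....#..#...###..
t=15: #####.##.#####.##.##....#
t=16: .....#..#.....#..#...###.
t=17: ######.##.#####.##.##....
t=18: ......#..#.....#..#...###
t=19: .######.##.#####.##.##...
t=20: #......#..#.....#..#...##
t=21: ..######.##.#####.##.##..
t=22: ##......#..#.....#..#...#
t=23: ...######.##.#####.##.##.
t=24: ###......#..#.....#..#...
t=25: ....######.##.#####.##.##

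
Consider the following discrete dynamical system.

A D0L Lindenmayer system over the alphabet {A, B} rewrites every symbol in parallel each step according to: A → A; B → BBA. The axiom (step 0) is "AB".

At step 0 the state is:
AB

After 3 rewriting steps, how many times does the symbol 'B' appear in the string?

step 0: AB
step 1: ABBA
step 2: ABBABBAA
step 3: ABBABBAABBABBAAA

8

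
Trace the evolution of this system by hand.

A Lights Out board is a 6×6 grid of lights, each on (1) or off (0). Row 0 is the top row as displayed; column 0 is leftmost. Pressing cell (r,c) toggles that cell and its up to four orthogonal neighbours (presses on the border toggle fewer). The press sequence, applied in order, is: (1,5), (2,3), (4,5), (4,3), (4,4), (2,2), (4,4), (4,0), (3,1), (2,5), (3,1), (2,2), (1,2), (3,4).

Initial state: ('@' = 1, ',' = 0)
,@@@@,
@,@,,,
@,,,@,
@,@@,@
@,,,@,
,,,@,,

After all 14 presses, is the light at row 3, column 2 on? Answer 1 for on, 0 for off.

1

0) ,@@@@,
@,@,,,
@,,,@,
@,@@,@
@,,,@,
,,,@,,
1) ,@@@@@
@,@,@@
@,,,@@
@,@@,@
@,,,@,
,,,@,,
2) ,@@@@@
@,@@@@
@,@@,@
@,@,,@
@,,,@,
,,,@,,
3) ,@@@@@
@,@@@@
@,@@,@
@,@,,,
@,,,,@
,,,@,@
4) ,@@@@@
@,@@@@
@,@@,@
@,@@,,
@,@@@@
,,,,,@
5) ,@@@@@
@,@@@@
@,@@,@
@,@@@,
@,@,,,
,,,,@@
6) ,@@@@@
@,,@@@
@@,,,@
@,,@@,
@,@,,,
,,,,@@
7) ,@@@@@
@,,@@@
@@,,,@
@,,@,,
@,@@@@
,,,,,@
8) ,@@@@@
@,,@@@
@@,,,@
,,,@,,
,@@@@@
@,,,,@
9) ,@@@@@
@,,@@@
@,,,,@
@@@@,,
,,@@@@
@,,,,@
10) ,@@@@@
@,,@@,
@,,,@,
@@@@,@
,,@@@@
@,,,,@
11) ,@@@@@
@,,@@,
@@,,@,
,,,@,@
,@@@@@
@,,,,@
12) ,@@@@@
@,@@@,
@,@@@,
,,@@,@
,@@@@@
@,,,,@
13) ,@,@@@
@@,,@,
@,,@@,
,,@@,@
,@@@@@
@,,,,@
14) ,@,@@@
@@,,@,
@,,@,,
,,@,@,
,@@@,@
@,,,,@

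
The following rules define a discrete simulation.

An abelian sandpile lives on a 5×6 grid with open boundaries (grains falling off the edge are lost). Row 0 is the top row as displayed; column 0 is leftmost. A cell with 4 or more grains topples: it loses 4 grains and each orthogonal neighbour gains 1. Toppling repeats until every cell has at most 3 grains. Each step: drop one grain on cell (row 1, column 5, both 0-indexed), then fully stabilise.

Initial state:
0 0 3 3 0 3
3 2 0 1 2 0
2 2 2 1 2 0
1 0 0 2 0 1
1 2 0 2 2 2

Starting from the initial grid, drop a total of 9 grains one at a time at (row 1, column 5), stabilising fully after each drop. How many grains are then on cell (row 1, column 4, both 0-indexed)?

0) 0 0 3 3 0 3
3 2 0 1 2 0
2 2 2 1 2 0
1 0 0 2 0 1
1 2 0 2 2 2
1) 0 0 3 3 0 3
3 2 0 1 2 1
2 2 2 1 2 0
1 0 0 2 0 1
1 2 0 2 2 2
2) 0 0 3 3 0 3
3 2 0 1 2 2
2 2 2 1 2 0
1 0 0 2 0 1
1 2 0 2 2 2
3) 0 0 3 3 0 3
3 2 0 1 2 3
2 2 2 1 2 0
1 0 0 2 0 1
1 2 0 2 2 2
4) 0 0 3 3 1 0
3 2 0 1 3 1
2 2 2 1 2 1
1 0 0 2 0 1
1 2 0 2 2 2
5) 0 0 3 3 1 0
3 2 0 1 3 2
2 2 2 1 2 1
1 0 0 2 0 1
1 2 0 2 2 2
6) 0 0 3 3 1 0
3 2 0 1 3 3
2 2 2 1 2 1
1 0 0 2 0 1
1 2 0 2 2 2
7) 0 0 3 3 2 1
3 2 0 2 0 1
2 2 2 1 3 2
1 0 0 2 0 1
1 2 0 2 2 2
8) 0 0 3 3 2 1
3 2 0 2 0 2
2 2 2 1 3 2
1 0 0 2 0 1
1 2 0 2 2 2
9) 0 0 3 3 2 1
3 2 0 2 0 3
2 2 2 1 3 2
1 0 0 2 0 1
1 2 0 2 2 2

0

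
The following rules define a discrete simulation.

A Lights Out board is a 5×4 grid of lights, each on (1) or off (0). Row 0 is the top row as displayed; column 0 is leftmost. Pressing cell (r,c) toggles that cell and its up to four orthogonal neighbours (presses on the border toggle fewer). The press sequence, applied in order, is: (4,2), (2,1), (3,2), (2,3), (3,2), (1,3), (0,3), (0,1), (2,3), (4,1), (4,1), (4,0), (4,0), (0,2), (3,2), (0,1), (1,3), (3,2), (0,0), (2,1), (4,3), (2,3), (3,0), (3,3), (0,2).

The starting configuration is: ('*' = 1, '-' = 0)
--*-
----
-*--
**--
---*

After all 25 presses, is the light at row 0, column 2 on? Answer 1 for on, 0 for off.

0

t=0: --*-
----
-*--
**--
---*
t=1: --*-
----
-*--
***-
-**-
t=2: --*-
-*--
*-*-
*-*-
-**-
t=3: --*-
-*--
*---
**-*
-*--
t=4: --*-
-*-*
*-**
**--
-*--
t=5: --*-
-*-*
*--*
*-**
-**-
t=6: --**
-**-
*---
*-**
-**-
t=7: ----
-***
*---
*-**
-**-
t=8: ***-
--**
*---
*-**
-**-
t=9: ***-
--*-
*-**
*-*-
-**-
t=10: ***-
--*-
*-**
***-
*---
t=11: ***-
--*-
*-**
*-*-
-**-
t=12: ***-
--*-
*-**
--*-
*-*-
t=13: ***-
--*-
*-**
*-*-
-**-
t=14: *--*
----
*-**
*-*-
-**-
t=15: *--*
----
*--*
**-*
-*--
t=16: -***
-*--
*--*
**-*
-*--
t=17: -**-
-***
*---
**-*
-*--
t=18: -**-
-***
*-*-
*-*-
-**-
t=19: *-*-
****
*-*-
*-*-
-**-
t=20: *-*-
*-**
-*--
***-
-**-
t=21: *-*-
*-**
-*--
****
-*-*
t=22: *-*-
*-*-
-***
***-
-*-*
t=23: *-*-
*-*-
****
--*-
**-*
t=24: *-*-
*-*-
***-
---*
**--
t=25: **-*
*---
***-
---*
**--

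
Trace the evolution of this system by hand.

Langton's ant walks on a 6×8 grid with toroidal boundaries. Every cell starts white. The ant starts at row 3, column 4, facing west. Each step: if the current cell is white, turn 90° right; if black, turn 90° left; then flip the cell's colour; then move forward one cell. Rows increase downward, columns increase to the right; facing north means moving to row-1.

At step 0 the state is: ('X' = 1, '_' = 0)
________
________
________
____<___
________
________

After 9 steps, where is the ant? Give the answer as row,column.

k=0  ________
________
________
____<___
________
________
k=1  ________
________
____^___
____X___
________
________
k=2  ________
________
____X>__
____X___
________
________
k=3  ________
________
____XX__
____Xv__
________
________
k=4  ________
________
____XX__
____<X__
________
________
k=5  ________
________
____XX__
_____X__
____v___
________
k=6  ________
________
____XX__
_____X__
___<X___
________
k=7  ________
________
____XX__
___^_X__
___XX___
________
k=8  ________
________
____XX__
___X>X__
___XX___
________
k=9  ________
________
____XX__
___XXX__
___Xv___
________

4,4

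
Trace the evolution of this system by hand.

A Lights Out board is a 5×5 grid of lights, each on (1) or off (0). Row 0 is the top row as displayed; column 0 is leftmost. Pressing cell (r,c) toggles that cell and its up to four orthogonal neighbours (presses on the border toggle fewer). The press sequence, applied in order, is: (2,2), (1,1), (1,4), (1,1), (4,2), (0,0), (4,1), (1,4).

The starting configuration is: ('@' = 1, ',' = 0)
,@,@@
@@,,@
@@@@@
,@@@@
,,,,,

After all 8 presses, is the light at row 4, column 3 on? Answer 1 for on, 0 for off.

step 0: ,@,@@
@@,,@
@@@@@
,@@@@
,,,,,
step 1: ,@,@@
@@@,@
@,,,@
,@,@@
,,,,,
step 2: ,,,@@
,,,,@
@@,,@
,@,@@
,,,,,
step 3: ,,,@,
,,,@,
@@,,,
,@,@@
,,,,,
step 4: ,@,@,
@@@@,
@,,,,
,@,@@
,,,,,
step 5: ,@,@,
@@@@,
@,,,,
,@@@@
,@@@,
step 6: @,,@,
,@@@,
@,,,,
,@@@@
,@@@,
step 7: @,,@,
,@@@,
@,,,,
,,@@@
@,,@,
step 8: @,,@@
,@@,@
@,,,@
,,@@@
@,,@,

1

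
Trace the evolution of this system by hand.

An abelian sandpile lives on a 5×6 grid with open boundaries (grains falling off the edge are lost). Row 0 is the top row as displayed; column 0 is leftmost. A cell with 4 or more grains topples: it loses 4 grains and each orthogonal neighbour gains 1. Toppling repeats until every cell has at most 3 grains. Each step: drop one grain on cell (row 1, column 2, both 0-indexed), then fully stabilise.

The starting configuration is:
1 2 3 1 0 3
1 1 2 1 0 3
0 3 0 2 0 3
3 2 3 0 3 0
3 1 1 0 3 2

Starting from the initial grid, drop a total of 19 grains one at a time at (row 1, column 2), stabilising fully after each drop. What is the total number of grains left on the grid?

step 0: 1 2 3 1 0 3
1 1 2 1 0 3
0 3 0 2 0 3
3 2 3 0 3 0
3 1 1 0 3 2
step 1: 1 2 3 1 0 3
1 1 3 1 0 3
0 3 0 2 0 3
3 2 3 0 3 0
3 1 1 0 3 2
step 2: 1 3 0 2 0 3
1 2 1 2 0 3
0 3 1 2 0 3
3 2 3 0 3 0
3 1 1 0 3 2
step 3: 1 3 0 2 0 3
1 2 2 2 0 3
0 3 1 2 0 3
3 2 3 0 3 0
3 1 1 0 3 2
step 4: 1 3 0 2 0 3
1 2 3 2 0 3
0 3 1 2 0 3
3 2 3 0 3 0
3 1 1 0 3 2
step 5: 1 3 1 2 0 3
1 3 0 3 0 3
0 3 2 2 0 3
3 2 3 0 3 0
3 1 1 0 3 2
step 6: 1 3 1 2 0 3
1 3 1 3 0 3
0 3 2 2 0 3
3 2 3 0 3 0
3 1 1 0 3 2
step 7: 1 3 1 2 0 3
1 3 2 3 0 3
0 3 2 2 0 3
3 2 3 0 3 0
3 1 1 0 3 2
step 8: 1 3 1 2 0 3
1 3 3 3 0 3
0 3 2 2 0 3
3 2 3 0 3 0
3 1 1 0 3 2
step 9: 2 0 3 3 0 3
2 2 3 1 1 3
2 2 2 0 1 3
1 1 1 2 3 0
0 3 2 0 3 2
step 10: 2 1 1 0 1 3
2 3 1 3 1 3
2 2 3 0 1 3
1 1 1 2 3 0
0 3 2 0 3 2
step 11: 2 1 1 0 1 3
2 3 2 3 1 3
2 2 3 0 1 3
1 1 1 2 3 0
0 3 2 0 3 2
step 12: 2 1 1 0 1 3
2 3 3 3 1 3
2 2 3 0 1 3
1 1 1 2 3 0
0 3 2 0 3 2
step 13: 2 2 2 1 1 3
3 1 3 0 2 3
3 0 1 2 1 3
1 2 2 2 3 0
0 3 2 0 3 2
step 14: 2 2 3 1 1 3
3 2 0 1 2 3
3 0 2 2 1 3
1 2 2 2 3 0
0 3 2 0 3 2
step 15: 2 2 3 1 1 3
3 2 1 1 2 3
3 0 2 2 1 3
1 2 2 2 3 0
0 3 2 0 3 2
step 16: 2 2 3 1 1 3
3 2 2 1 2 3
3 0 2 2 1 3
1 2 2 2 3 0
0 3 2 0 3 2
step 17: 2 2 3 1 1 3
3 2 3 1 2 3
3 0 2 2 1 3
1 2 2 2 3 0
0 3 2 0 3 2
step 18: 2 3 0 2 1 3
3 3 1 2 2 3
3 0 3 2 1 3
1 2 2 2 3 0
0 3 2 0 3 2
step 19: 2 3 0 2 1 3
3 3 2 2 2 3
3 0 3 2 1 3
1 2 2 2 3 0
0 3 2 0 3 2

58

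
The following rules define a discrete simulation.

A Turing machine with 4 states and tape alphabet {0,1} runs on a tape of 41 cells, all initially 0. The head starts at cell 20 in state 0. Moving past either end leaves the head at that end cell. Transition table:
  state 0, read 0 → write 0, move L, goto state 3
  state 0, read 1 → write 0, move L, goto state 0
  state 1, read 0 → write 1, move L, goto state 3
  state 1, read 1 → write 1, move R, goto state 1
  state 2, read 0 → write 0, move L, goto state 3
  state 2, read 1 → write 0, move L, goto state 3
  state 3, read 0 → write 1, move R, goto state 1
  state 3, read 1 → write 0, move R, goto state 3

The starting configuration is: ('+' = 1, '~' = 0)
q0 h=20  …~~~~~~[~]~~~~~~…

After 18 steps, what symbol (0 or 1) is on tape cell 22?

gen 0: q0 h=20  …~~~~~~[~]~~~~~~…
gen 1: q3 h=19  …~~~~~~[~]~~~~~~…
gen 2: q1 h=20  …~~~~~+[~]~~~~~~…
gen 3: q3 h=19  …~~~~~~[+]+~~~~~…
gen 4: q3 h=20  …~~~~~~[+]~~~~~~…
gen 5: q3 h=21  …~~~~~~[~]~~~~~~…
gen 6: q1 h=22  …~~~~~+[~]~~~~~~…
gen 7: q3 h=21  …~~~~~~[+]+~~~~~…
gen 8: q3 h=22  …~~~~~~[+]~~~~~~…
gen 9: q3 h=23  …~~~~~~[~]~~~~~~…
gen 10: q1 h=24  …~~~~~+[~]~~~~~~…
gen 11: q3 h=23  …~~~~~~[+]+~~~~~…
gen 12: q3 h=24  …~~~~~~[+]~~~~~~…
gen 13: q3 h=25  …~~~~~~[~]~~~~~~…
gen 14: q1 h=26  …~~~~~+[~]~~~~~~…
gen 15: q3 h=25  …~~~~~~[+]+~~~~~…
gen 16: q3 h=26  …~~~~~~[+]~~~~~~…
gen 17: q3 h=27  …~~~~~~[~]~~~~~~…
gen 18: q1 h=28  …~~~~~+[~]~~~~~~…

0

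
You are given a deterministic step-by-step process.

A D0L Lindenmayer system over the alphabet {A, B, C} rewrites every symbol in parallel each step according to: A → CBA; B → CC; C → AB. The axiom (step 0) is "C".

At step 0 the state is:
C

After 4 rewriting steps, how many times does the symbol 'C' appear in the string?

12

gen 0: C
gen 1: AB
gen 2: CBACC
gen 3: ABCCCBAABAB
gen 4: CBACCABABABCCCBACBACCCBACC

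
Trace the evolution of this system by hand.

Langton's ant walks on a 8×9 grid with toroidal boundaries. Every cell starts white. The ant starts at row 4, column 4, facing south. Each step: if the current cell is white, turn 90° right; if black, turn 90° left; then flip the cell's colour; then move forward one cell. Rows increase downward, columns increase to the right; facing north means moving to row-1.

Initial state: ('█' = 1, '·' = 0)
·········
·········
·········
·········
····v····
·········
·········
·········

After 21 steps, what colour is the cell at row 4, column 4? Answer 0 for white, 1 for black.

0

step 0: ·········
·········
·········
·········
····v····
·········
·········
·········
step 1: ·········
·········
·········
·········
···<█····
·········
·········
·········
step 2: ·········
·········
·········
···^·····
···██····
·········
·········
·········
step 3: ·········
·········
·········
···█>····
···██····
·········
·········
·········
step 4: ·········
·········
·········
···██····
···█v····
·········
·········
·········
step 5: ·········
·········
·········
···██····
···█·>···
·········
·········
·········
step 6: ·········
·········
·········
···██····
···█·█···
·····v···
·········
·········
step 7: ·········
·········
·········
···██····
···█·█···
····<█···
·········
·········
step 8: ·········
·········
·········
···██····
···█^█···
····██···
·········
·········
step 9: ·········
·········
·········
···██····
···██>···
····██···
·········
·········
step 10: ·········
·········
·········
···██^···
···██····
····██···
·········
·········
step 11: ·········
·········
·········
···███>··
···██····
····██···
·········
·········
step 12: ·········
·········
·········
···████··
···██·v··
····██···
·········
·········
step 13: ·········
·········
·········
···████··
···██<█··
····██···
·········
·········
step 14: ·········
·········
·········
···██^█··
···████··
····██···
·········
·········
step 15: ·········
·········
·········
···█<·█··
···████··
····██···
·········
·········
step 16: ·········
·········
·········
···█··█··
···█v██··
····██···
·········
·········
step 17: ·········
·········
·········
···█··█··
···█·>█··
····██···
·········
·········
step 18: ·········
·········
·········
···█·^█··
···█··█··
····██···
·········
·········
step 19: ·········
·········
·········
···█·█>··
···█··█··
····██···
·········
·········
step 20: ·········
·········
······^··
···█·█···
···█··█··
····██···
·········
·········
step 21: ·········
·········
······█>·
···█·█···
···█··█··
····██···
·········
·········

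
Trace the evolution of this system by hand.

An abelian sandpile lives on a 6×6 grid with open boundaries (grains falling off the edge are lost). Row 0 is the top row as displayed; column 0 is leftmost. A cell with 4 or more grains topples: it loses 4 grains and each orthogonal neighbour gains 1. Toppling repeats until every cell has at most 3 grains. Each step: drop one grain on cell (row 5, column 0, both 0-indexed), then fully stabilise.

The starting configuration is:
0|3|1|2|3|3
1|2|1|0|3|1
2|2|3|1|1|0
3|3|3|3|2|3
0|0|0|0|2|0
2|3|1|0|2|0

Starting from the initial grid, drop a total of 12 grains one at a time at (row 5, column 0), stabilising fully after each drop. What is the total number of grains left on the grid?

0) 0|3|1|2|3|3
1|2|1|0|3|1
2|2|3|1|1|0
3|3|3|3|2|3
0|0|0|0|2|0
2|3|1|0|2|0
1) 0|3|1|2|3|3
1|2|1|0|3|1
2|2|3|1|1|0
3|3|3|3|2|3
0|0|0|0|2|0
3|3|1|0|2|0
2) 0|3|1|2|3|3
1|2|1|0|3|1
2|2|3|1|1|0
3|3|3|3|2|3
1|1|0|0|2|0
1|0|2|0|2|0
3) 0|3|1|2|3|3
1|2|1|0|3|1
2|2|3|1|1|0
3|3|3|3|2|3
1|1|0|0|2|0
2|0|2|0|2|0
4) 0|3|1|2|3|3
1|2|1|0|3|1
2|2|3|1|1|0
3|3|3|3|2|3
1|1|0|0|2|0
3|0|2|0|2|0
5) 0|3|1|2|3|3
1|2|1|0|3|1
2|2|3|1|1|0
3|3|3|3|2|3
2|1|0|0|2|0
0|1|2|0|2|0
6) 0|3|1|2|3|3
1|2|1|0|3|1
2|2|3|1|1|0
3|3|3|3|2|3
2|1|0|0|2|0
1|1|2|0|2|0
7) 0|3|1|2|3|3
1|2|1|0|3|1
2|2|3|1|1|0
3|3|3|3|2|3
2|1|0|0|2|0
2|1|2|0|2|0
8) 0|3|1|2|3|3
1|2|1|0|3|1
2|2|3|1|1|0
3|3|3|3|2|3
2|1|0|0|2|0
3|1|2|0|2|0
9) 0|3|1|2|3|3
1|2|1|0|3|1
2|2|3|1|1|0
3|3|3|3|2|3
3|1|0|0|2|0
0|2|2|0|2|0
10) 0|3|1|2|3|3
1|2|1|0|3|1
2|2|3|1|1|0
3|3|3|3|2|3
3|1|0|0|2|0
1|2|2|0|2|0
11) 0|3|1|2|3|3
1|2|1|0|3|1
2|2|3|1|1|0
3|3|3|3|2|3
3|1|0|0|2|0
2|2|2|0|2|0
12) 0|3|1|2|3|3
1|2|1|0|3|1
2|2|3|1|1|0
3|3|3|3|2|3
3|1|0|0|2|0
3|2|2|0|2|0

61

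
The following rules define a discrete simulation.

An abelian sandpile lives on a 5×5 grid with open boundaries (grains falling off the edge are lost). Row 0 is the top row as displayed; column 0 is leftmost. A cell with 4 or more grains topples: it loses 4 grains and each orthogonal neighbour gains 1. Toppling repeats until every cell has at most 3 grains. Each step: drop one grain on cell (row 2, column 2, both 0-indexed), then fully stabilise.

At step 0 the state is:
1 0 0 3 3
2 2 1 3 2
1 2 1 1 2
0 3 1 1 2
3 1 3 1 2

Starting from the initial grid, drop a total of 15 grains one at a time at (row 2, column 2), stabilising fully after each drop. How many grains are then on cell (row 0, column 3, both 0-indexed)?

2

gen 0: 1 0 0 3 3
2 2 1 3 2
1 2 1 1 2
0 3 1 1 2
3 1 3 1 2
gen 1: 1 0 0 3 3
2 2 1 3 2
1 2 2 1 2
0 3 1 1 2
3 1 3 1 2
gen 2: 1 0 0 3 3
2 2 1 3 2
1 2 3 1 2
0 3 1 1 2
3 1 3 1 2
gen 3: 1 0 0 3 3
2 2 2 3 2
1 3 0 2 2
0 3 2 1 2
3 1 3 1 2
gen 4: 1 0 0 3 3
2 2 2 3 2
1 3 1 2 2
0 3 2 1 2
3 1 3 1 2
gen 5: 1 0 0 3 3
2 2 2 3 2
1 3 2 2 2
0 3 2 1 2
3 1 3 1 2
gen 6: 1 0 0 3 3
2 2 2 3 2
1 3 3 2 2
0 3 2 1 2
3 1 3 1 2
gen 7: 1 0 0 3 3
2 3 3 3 2
2 1 2 3 2
1 1 1 2 2
3 3 0 2 2
gen 8: 1 0 0 3 3
2 3 3 3 2
2 1 3 3 2
1 1 1 2 2
3 3 0 2 2
gen 9: 1 1 2 1 1
3 0 2 3 1
2 3 2 2 0
1 1 2 3 3
3 3 0 2 2
gen 10: 1 1 2 1 1
3 0 2 3 1
2 3 3 2 0
1 1 2 3 3
3 3 0 2 2
gen 11: 1 1 2 1 1
3 1 3 3 1
3 0 1 3 0
1 2 3 3 3
3 3 0 2 2
gen 12: 1 1 2 1 1
3 1 3 3 1
3 0 2 3 0
1 2 3 3 3
3 3 0 2 2
gen 13: 1 1 2 1 1
3 1 3 3 1
3 0 3 3 0
1 2 3 3 3
3 3 0 2 2
gen 14: 1 1 3 2 1
3 2 1 1 2
3 1 3 2 2
1 3 1 2 0
3 3 1 3 3
gen 15: 1 1 3 2 1
3 2 2 1 2
3 2 0 3 2
1 3 2 2 0
3 3 1 3 3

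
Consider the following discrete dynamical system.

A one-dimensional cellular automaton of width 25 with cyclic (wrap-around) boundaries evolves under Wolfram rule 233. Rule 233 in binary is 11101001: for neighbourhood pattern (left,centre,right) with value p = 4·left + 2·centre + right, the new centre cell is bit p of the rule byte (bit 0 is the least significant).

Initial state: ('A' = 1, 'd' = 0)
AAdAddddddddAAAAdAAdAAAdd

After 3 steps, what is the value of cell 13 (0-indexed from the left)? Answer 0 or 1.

step 0: AAdAddddddddAAAAdAAdAAAdd
step 1: AAAddAAAAAAdAAAAAAAAAAAdd
step 2: AAAddAAAAAAAAAAAAAAAAAAdd
step 3: AAAddAAAAAAAAAAAAAAAAAAdd

1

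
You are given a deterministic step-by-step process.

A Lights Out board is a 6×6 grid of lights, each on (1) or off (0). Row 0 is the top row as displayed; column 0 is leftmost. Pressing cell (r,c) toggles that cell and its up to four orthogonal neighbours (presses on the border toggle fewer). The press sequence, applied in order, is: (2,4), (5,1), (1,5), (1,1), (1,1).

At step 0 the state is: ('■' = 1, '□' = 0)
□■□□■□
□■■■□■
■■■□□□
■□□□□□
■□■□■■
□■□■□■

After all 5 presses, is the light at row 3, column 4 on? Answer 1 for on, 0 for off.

t=0: □■□□■□
□■■■□■
■■■□□□
■□□□□□
■□■□■■
□■□■□■
t=1: □■□□■□
□■■■■■
■■■■■■
■□□□■□
■□■□■■
□■□■□■
t=2: □■□□■□
□■■■■■
■■■■■■
■□□□■□
■■■□■■
■□■■□■
t=3: □■□□■■
□■■■□□
■■■■■□
■□□□■□
■■■□■■
■□■■□■
t=4: □□□□■■
■□□■□□
■□■■■□
■□□□■□
■■■□■■
■□■■□■
t=5: □■□□■■
□■■■□□
■■■■■□
■□□□■□
■■■□■■
■□■■□■

1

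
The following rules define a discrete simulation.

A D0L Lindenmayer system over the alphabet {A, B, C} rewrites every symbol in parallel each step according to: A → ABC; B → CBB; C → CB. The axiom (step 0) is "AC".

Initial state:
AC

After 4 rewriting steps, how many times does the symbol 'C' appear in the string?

k=0  AC
k=1  ABCCB
k=2  ABCCBBCBCBCBB
k=3  ABCCBBCBCBCBBCBBCBCBBCBCBBCBCBBCBB
k=4  ABCCBBCBCBCBBCBBCBCBBCBCBBCBCBBCBBCBCBBCBBCBCBBCBCBBCBBCBCBBCBCBBCBBCBCBBCBCBBCBBCBCBBCBB

34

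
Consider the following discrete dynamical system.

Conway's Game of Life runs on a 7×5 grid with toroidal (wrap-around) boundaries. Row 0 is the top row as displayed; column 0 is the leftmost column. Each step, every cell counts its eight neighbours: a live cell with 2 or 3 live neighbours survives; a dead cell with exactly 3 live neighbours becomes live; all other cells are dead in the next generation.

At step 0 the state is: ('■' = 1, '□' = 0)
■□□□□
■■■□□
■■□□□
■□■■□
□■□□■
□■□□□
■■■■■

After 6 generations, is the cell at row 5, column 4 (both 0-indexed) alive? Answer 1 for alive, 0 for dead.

1

t=0: ■□□□□
■■■□□
■■□□□
■□■■□
□■□□■
□■□□□
■■■■■
t=1: □□□□□
□□■□■
□□□■□
□□■■□
□■□■■
□□□□□
□□■■■
t=2: □□■□■
□□□■□
□□□□■
□□□□□
□□□■■
■□□□□
□□□■□
t=3: □□■□■
□□□■■
□□□□□
□□□■■
□□□□■
□□□■□
□□□■■
t=4: ■□■□□
□□□■■
□□□□□
□□□■■
□□□□■
□□□■□
□□■□■
t=5: ■■■□□
□□□■■
□□□□□
□□□■■
□□□□■
□□□■■
□■■□■
t=6: □□□□□
■■■■■
□□□□□
□□□■■
■□□□□
□□■□■
□□□□■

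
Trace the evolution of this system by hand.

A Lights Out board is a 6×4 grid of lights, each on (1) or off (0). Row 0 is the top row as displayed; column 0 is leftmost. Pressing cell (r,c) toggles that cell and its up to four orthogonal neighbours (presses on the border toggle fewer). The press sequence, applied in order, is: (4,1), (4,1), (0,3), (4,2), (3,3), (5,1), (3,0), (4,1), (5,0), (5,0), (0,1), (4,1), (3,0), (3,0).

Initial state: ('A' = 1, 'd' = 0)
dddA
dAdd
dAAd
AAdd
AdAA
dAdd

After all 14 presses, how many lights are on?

t=0: dddA
dAdd
dAAd
AAdd
AdAA
dAdd
t=1: dddA
dAdd
dAAd
Addd
dAdA
dddd
t=2: dddA
dAdd
dAAd
AAdd
AdAA
dAdd
t=3: ddAd
dAdA
dAAd
AAdd
AdAA
dAdd
t=4: ddAd
dAdA
dAAd
AAAd
AAdd
dAAd
t=5: ddAd
dAdA
dAAA
AAdA
AAdA
dAAd
t=6: ddAd
dAdA
dAAA
AAdA
AddA
Addd
t=7: ddAd
dAdA
AAAA
dddA
dddA
Addd
t=8: ddAd
dAdA
AAAA
dAdA
AAAA
AAdd
t=9: ddAd
dAdA
AAAA
dAdA
dAAA
dddd
t=10: ddAd
dAdA
AAAA
dAdA
AAAA
AAdd
t=11: AAdd
dddA
AAAA
dAdA
AAAA
AAdd
t=12: AAdd
dddA
AAAA
dddA
dddA
Addd
t=13: AAdd
dddA
dAAA
AAdA
AddA
Addd
t=14: AAdd
dddA
AAAA
dddA
dddA
Addd

10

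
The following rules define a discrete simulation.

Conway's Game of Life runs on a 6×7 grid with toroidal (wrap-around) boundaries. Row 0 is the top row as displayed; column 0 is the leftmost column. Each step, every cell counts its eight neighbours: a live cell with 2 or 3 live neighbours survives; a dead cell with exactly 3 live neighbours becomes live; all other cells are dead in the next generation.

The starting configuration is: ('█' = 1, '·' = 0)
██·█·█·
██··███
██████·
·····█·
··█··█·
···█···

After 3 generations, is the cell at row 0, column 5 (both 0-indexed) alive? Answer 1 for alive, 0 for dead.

step 0: ██·█·█·
██··███
██████·
·····█·
··█··█·
···█···
step 1: ·█·█·█·
·······
··██···
·····█·
····█··
·█·█··█
step 2: █···█··
···██··
·······
···██··
····██·
█··█·█·
step 3: ·····██
···██··
·······
···███·
·····██
···█·█·

1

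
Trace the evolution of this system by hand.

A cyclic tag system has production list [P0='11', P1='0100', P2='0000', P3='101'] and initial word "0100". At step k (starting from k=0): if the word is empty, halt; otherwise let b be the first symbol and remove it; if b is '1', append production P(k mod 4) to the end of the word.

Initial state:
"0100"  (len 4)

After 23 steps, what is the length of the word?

5

gen 0: "0100"  (len 4)
gen 1: "100"  (len 3)
gen 2: "000100"  (len 6)
gen 3: "00100"  (len 5)
gen 4: "0100"  (len 4)
gen 5: "100"  (len 3)
gen 6: "000100"  (len 6)
gen 7: "00100"  (len 5)
gen 8: "0100"  (len 4)
gen 9: "100"  (len 3)
gen 10: "000100"  (len 6)
gen 11: "00100"  (len 5)
gen 12: "0100"  (len 4)
gen 13: "100"  (len 3)
gen 14: "000100"  (len 6)
gen 15: "00100"  (len 5)
gen 16: "0100"  (len 4)
gen 17: "100"  (len 3)
gen 18: "000100"  (len 6)
gen 19: "00100"  (len 5)
gen 20: "0100"  (len 4)
gen 21: "100"  (len 3)
gen 22: "000100"  (len 6)
gen 23: "00100"  (len 5)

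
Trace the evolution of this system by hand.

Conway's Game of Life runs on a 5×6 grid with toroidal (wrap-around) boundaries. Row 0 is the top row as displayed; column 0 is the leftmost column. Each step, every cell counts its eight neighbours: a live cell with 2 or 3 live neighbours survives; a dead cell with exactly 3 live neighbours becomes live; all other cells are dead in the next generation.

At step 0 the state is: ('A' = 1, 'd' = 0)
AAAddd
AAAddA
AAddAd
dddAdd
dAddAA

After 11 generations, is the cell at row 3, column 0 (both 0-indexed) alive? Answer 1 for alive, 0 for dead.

0

0) AAAddd
AAAddA
AAddAd
dddAdd
dAddAA
1) dddAAd
dddAdd
dddAAd
dAAAdd
dAdAAA
2) dddddA
ddAddd
ddddAd
AAdddA
AAdddA
3) dAdddA
dddddd
AAdddA
dAddAd
dAddAd
4) Addddd
dAdddA
AAdddA
dAAdAd
dAAdAA
5) ddAdAd
dAdddA
ddddAA
ddddAd
ddAdAA
6) AAAdAd
AddAdA
AdddAA
dddddd
ddddAA
7) dAAddd
ddAAdd
AdddAd
Addddd
AAdAAA
8) dddddA
ddAAdd
dAdAdA
dddAdd
dddAAA
9) ddAddA
AdAAdd
dddAdd
AddAdA
dddAdA
10) AAAddA
dAAAAd
AAdAdA
AdAAdA
ddAAdA
11) dddddA
dddddd
dddddd
dddddd
dddddd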